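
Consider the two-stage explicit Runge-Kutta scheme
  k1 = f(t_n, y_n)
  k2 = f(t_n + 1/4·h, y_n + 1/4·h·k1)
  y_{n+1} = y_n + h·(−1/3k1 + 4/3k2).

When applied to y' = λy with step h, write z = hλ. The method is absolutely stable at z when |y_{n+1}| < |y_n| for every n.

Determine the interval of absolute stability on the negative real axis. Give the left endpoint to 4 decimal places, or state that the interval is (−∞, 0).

z∈(-3.0000,0).

Test eqn y'=λy, z=hλ:
  k1=λy_n ⇒ h·k1=z·y_n;  k2=λ(1+1/4z)y_n ⇒ h·k2=z(1+1/4z)y_n
  y_{n+1}/y_n = 1 − 1/3z + 4/3z(1+1/4z) = 1 + z + 1/3z²
  so R(z) = 1 + z + 1/3z².

Need |R(x)|<1, x<0.
x=-0.9: |R|=0.3700
R=1: x+1/3x²=0 ⇒ x=−3=-3.0000; min R=1−1/(4·1/3)=0.2500>−1
Confirm numerically:
  x=-2.700: |R|=0.73000 <1
  x=-2.069: |R|=0.35792 <1
  x=-1.461: |R|=0.25051 <1
  x=-3.281: |R|=1.30732 >1
  x=-3.277: |R|=1.30258 >1
Interval (-3.0000, 0).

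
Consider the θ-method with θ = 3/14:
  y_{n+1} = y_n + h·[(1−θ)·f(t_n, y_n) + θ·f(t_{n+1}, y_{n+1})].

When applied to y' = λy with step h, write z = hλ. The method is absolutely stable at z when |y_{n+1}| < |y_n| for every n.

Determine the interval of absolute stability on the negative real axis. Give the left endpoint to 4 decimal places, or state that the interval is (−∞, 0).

z∈(-3.5000,0).

Set f=λy, z=hλ:
  y_{n+1} = y_n + z·[11/14·y_n + 3/14·y_{n+1}] ⇒ (1 − 3/14z)y_{n+1} = (1 + 11/14z)y_n
  ⇒ R(z) = (1 + 11/14z)/(1 − 3/14z).

Boundary: |R(x)|=1, x<0.
x=-1.37: |R|=0.0591
R=−1: 1+11/14x = −1+3/14x ⇒ -4/7x=2 ⇒ x=2/(-4/7)=-3.5000
Confirm numerically:
  x=-2.934: |R|=0.80142 <1
  x=-2.853: |R|=0.77056 <1
  x=-2.438: |R|=0.60139 <1
  x=-2.002: |R|=0.40098 <1
  x=-3.849: |R|=1.10929 >1
  x=-3.680: |R|=1.05751 >1
  x=-3.632: |R|=1.04242 >1
Stable set (-3.5000, 0).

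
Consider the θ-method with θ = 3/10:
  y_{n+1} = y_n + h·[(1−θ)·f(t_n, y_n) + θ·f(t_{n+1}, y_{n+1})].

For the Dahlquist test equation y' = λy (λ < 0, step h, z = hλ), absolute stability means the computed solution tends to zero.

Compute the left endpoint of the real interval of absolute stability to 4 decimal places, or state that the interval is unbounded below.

On y'=λy, z=hλ:
  y_{n+1} = y_n + z·[7/10·y_n + 3/10·y_{n+1}] ⇒ (1 − 3/10z)y_{n+1} = (1 + 7/10z)y_n
  so R(z) = (1 + 7/10z)/(1 − 3/10z).

Boundary: |R(x)|=1, x<0.
x=-0.65: |R|=0.4561
R=−1: 1+7/10x = −1+3/10x ⇒ -2/5x=2 ⇒ x=2/(-2/5)=-5.0000
Confirm numerically:
  x=-3.948: |R|=0.80736 <1
  x=-3.620: |R|=0.73538 <1
  x=-3.193: |R|=0.63083 <1
  x=-2.809: |R|=0.52439 <1
  x=-5.544: |R|=1.08171 >1
  x=-5.161: |R|=1.02527 >1
Interval (-5.0000, 0).

left endpoint -5.0000.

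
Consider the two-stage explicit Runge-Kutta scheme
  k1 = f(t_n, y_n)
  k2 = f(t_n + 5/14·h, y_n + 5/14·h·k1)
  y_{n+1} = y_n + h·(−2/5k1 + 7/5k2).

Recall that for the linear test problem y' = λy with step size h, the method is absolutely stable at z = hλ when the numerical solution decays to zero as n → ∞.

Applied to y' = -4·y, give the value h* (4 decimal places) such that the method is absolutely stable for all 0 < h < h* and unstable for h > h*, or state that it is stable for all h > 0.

(-2.0000,0); λ=-4 ⇒ h* = (2)/4 = 0.5000.

Test eqn y'=λy, z=hλ:
  k1=λy_n ⇒ h·k1=z·y_n;  k2=λ(1+5/14z)y_n ⇒ h·k2=z(1+5/14z)y_n
  y_{n+1}/y_n = 1 − 2/5z + 7/5z(1+5/14z) = 1 + z + 1/2z²
  Hence R(z) = 1 + z + 1/2z².

Solve |R(x)|<1 on ℝ⁻.
x=-0.67: |R|=0.5544
R=1: x+1/2x²=0 ⇒ x=−2=-2.0000; min R=1−1/(4·1/2)=0.5000>−1
Confirm numerically:
  x=-1.616: |R|=0.68973 <1
  x=-1.615: |R|=0.68911 <1
  x=-1.280: |R|=0.53920 <1
  x=-2.358: |R|=1.42208 >1
  x=-2.125: |R|=1.13281 >1
  x=-2.025: |R|=1.02531 >1
Interval (-2.0000, 0).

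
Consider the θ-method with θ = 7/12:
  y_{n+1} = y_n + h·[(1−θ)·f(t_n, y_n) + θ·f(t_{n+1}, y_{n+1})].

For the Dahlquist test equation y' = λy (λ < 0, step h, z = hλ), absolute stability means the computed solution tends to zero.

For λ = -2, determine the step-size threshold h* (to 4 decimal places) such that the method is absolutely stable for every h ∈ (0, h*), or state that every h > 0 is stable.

On y'=λy, z=hλ:
  y_{n+1} = y_n + z·[5/12·y_n + 7/12·y_{n+1}] ⇒ (1 − 7/12z)y_{n+1} = (1 + 5/12z)y_n
  R(z) = (1 + 5/12z)/(1 − 7/12z).

Boundary: |R(x)|=1, x<0.
x=-0.81: |R|=0.4499
x=-2: |R|=0.0769
x=-10: |R|=0.4634
x=-100: |R|=0.6854
θ=7/12≥1/2 ⇒ |1+5/12x|<|1−7/12x| ∀x<0 ⇒ unbounded interval.

(−∞, 0) — no finite endpoint. Any h>0 works for λ=-2.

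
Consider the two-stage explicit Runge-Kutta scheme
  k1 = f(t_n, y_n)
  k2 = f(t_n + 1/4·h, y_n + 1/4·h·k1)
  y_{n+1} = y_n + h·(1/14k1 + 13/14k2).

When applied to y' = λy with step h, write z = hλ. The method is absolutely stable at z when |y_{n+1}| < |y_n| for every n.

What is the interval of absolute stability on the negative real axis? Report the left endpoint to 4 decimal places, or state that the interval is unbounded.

z∈(-4.3077,0).

With y'=λy (z=hλ):
  k1=λy_n ⇒ h·k1=z·y_n;  k2=λ(1+1/4z)y_n ⇒ h·k2=z(1+1/4z)y_n
  y_{n+1}/y_n = 1 + 1/14z + 13/14z(1+1/4z) = 1 + z + 13/56z²
  R(z) = 1 + z + 13/56z².

Need |R(x)|<1, x<0.
x=-0.97: |R|=0.2484
R=1: x+13/56x²=0 ⇒ x=−56/13=-4.3077; min R=1−1/(4·13/56)=-0.0769>−1
Confirm numerically:
  x=-3.823: |R|=0.56984 <1
  x=-3.739: |R|=0.50639 <1
  x=-3.294: |R|=0.22485 <1
  x=-1.788: |R|=0.04585 <1
  x=-4.814: |R|=1.56582 >1
  x=-4.663: |R|=1.38461 >1
  x=-4.509: |R|=1.21072 >1
Interval (-4.3077, 0).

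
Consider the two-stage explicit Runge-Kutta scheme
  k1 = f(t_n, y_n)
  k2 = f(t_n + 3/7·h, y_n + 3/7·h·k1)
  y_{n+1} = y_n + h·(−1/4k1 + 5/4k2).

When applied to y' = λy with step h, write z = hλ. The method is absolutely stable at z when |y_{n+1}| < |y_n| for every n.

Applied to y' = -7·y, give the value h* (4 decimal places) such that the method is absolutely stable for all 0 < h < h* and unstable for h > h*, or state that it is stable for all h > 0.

(-1.8667,0); λ=-7 ⇒ h* = (28/15)/7 = 0.2667.

Set f=λy, z=hλ:
  k1=λy_n ⇒ h·k1=z·y_n;  k2=λ(1+3/7z)y_n ⇒ h·k2=z(1+3/7z)y_n
  y_{n+1}/y_n = 1 − 1/4z + 5/4z(1+3/7z) = 1 + z + 15/28z²
  Hence R(z) = 1 + z + 15/28z².

Solve |R(x)|<1 on ℝ⁻.
x=-1.52: |R|=0.7177
R=1: x+15/28x²=0 ⇒ x=−28/15=-1.8667; min R=1−1/(4·15/28)=0.5333>−1
Confirm numerically:
  x=-1.840: |R|=0.97371 <1
  x=-0.938: |R|=0.53334 <1
  x=-0.790: |R|=0.54434 <1
  x=-1.931: |R|=1.06655 >1
  x=-1.913: |R|=1.04748 >1
So |R|<1 on (-1.8667, 0).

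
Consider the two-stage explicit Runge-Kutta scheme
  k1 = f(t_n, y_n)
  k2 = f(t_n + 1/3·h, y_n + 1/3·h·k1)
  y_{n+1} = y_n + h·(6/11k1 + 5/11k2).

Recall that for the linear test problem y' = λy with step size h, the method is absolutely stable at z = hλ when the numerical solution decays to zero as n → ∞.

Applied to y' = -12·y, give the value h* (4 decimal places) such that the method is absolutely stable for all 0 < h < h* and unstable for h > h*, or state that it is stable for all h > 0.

Set f=λy, z=hλ:
  k1=λy_n ⇒ h·k1=z·y_n;  k2=λ(1+1/3z)y_n ⇒ h·k2=z(1+1/3z)y_n
  y_{n+1}/y_n = 1 + 6/11z + 5/11z(1+1/3z) = 1 + z + 5/33z²
  so R(z) = 1 + z + 5/33z².

Need |R(x)|<1, x<0.
x=-0.44: |R|=0.5893
R=1: x+5/33x²=0 ⇒ x=−33/5=-6.6000; min R=1−1/(4·5/33)=-0.6500>−1
Confirm numerically:
  x=-6.364: |R|=0.77244 <1
  x=-4.043: |R|=0.56636 <1
  x=-2.835: |R|=0.61724 <1
  x=-7.062: |R|=1.49434 >1
  x=-6.981: |R|=1.40299 >1
  x=-6.672: |R|=1.07279 >1
Interval (-6.6000, 0).

(-6.6000,0); λ=-12 ⇒ h* = (33/5)/12 = 0.5500.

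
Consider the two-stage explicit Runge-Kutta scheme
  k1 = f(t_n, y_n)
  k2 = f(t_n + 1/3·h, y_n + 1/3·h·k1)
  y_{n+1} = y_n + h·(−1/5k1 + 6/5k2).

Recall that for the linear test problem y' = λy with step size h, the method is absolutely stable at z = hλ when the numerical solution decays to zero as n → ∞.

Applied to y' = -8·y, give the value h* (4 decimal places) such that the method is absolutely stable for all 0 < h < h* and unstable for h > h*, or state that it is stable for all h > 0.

(-2.5000,0); λ=-8 ⇒ h* = (5/2)/8 = 0.3125.

Set f=λy, z=hλ:
  k1=λy_n ⇒ h·k1=z·y_n;  k2=λ(1+1/3z)y_n ⇒ h·k2=z(1+1/3z)y_n
  y_{n+1}/y_n = 1 − 1/5z + 6/5z(1+1/3z) = 1 + z + 2/5z²
  R(z) = 1 + z + 2/5z².

Solve |R(x)|<1 on ℝ⁻.
x=-0.47: |R|=0.6184
R=1: x+2/5x²=0 ⇒ x=−5/2=-2.5000; min R=1−1/(4·2/5)=0.3750>−1
Confirm numerically:
  x=-1.597: |R|=0.42316 <1
  x=-1.457: |R|=0.39214 <1
  x=-1.450: |R|=0.39100 <1
  x=-1.406: |R|=0.38473 <1
  x=-2.934: |R|=1.50934 >1
  x=-2.717: |R|=1.23584 >1
  x=-2.695: |R|=1.21021 >1
Stable set (-2.5000, 0).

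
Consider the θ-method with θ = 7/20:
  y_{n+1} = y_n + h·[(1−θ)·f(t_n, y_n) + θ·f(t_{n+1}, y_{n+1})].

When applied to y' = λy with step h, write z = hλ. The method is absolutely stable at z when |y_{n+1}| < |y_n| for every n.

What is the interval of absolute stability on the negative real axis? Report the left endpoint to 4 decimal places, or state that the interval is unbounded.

z∈(-6.6667,0).

On y'=λy, z=hλ:
  y_{n+1} = y_n + z·[13/20·y_n + 7/20·y_{n+1}] ⇒ (1 − 7/20z)y_{n+1} = (1 + 13/20z)y_n
  Hence R(z) = (1 + 13/20z)/(1 − 7/20z).

Solve |R(x)|<1 on ℝ⁻.
x=-0.98: |R|=0.2703
R=−1: 1+13/20x = −1+7/20x ⇒ -3/10x=2 ⇒ x=2/(-3/10)=-6.6667
Confirm numerically:
  x=-5.932: |R|=0.92835 <1
  x=-4.459: |R|=0.74135 <1
  x=-2.827: |R|=0.42100 <1
  x=-7.207: |R|=1.04602 >1
  x=-7.003: |R|=1.02924 >1
  x=-6.942: |R|=1.02408 >1
Interval (-6.6667, 0).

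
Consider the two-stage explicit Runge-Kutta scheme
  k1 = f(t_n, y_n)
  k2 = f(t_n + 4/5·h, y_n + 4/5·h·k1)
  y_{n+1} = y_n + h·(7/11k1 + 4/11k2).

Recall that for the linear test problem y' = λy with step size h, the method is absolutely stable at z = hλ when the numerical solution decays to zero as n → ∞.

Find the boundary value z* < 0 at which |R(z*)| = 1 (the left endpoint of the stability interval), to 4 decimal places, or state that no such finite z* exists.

With y'=λy (z=hλ):
  k1=λy_n ⇒ h·k1=z·y_n;  k2=λ(1+4/5z)y_n ⇒ h·k2=z(1+4/5z)y_n
  y_{n+1}/y_n = 1 + 7/11z + 4/11z(1+4/5z) = 1 + z + 16/55z²
  ⇒ R(z) = 1 + z + 16/55z².

Solve |R(x)|<1 on ℝ⁻.
x=-1.41: |R|=0.1684
R=1: x+16/55x²=0 ⇒ x=−55/16=-3.4375; min R=1−1/(4·16/55)=0.1406>−1
Confirm numerically:
  x=-2.755: |R|=0.45301 <1
  x=-2.227: |R|=0.21577 <1
  x=-2.017: |R|=0.16650 <1
  x=-3.924: |R|=1.55535 >1
  x=-3.842: |R|=1.45210 >1
So |R|<1 on (-3.4375, 0).

left endpoint -3.4375.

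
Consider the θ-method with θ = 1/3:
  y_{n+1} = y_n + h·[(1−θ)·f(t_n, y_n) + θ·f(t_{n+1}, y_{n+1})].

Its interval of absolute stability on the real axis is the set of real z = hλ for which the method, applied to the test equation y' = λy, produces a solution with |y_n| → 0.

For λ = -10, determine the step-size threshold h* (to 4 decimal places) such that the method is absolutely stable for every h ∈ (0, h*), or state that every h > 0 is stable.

(-6.0000,0); λ=-10 ⇒ h* = (6)/10 = 0.6000.

Test eqn y'=λy, z=hλ:
  y_{n+1} = y_n + z·[2/3·y_n + 1/3·y_{n+1}] ⇒ (1 − 1/3z)y_{n+1} = (1 + 2/3z)y_n
  R(z) = (1 + 2/3z)/(1 − 1/3z).

Find x<0 with |R(x)|<1.
x=-1.78: |R|=0.1172
R=−1: 1+2/3x = −1+1/3x ⇒ -1/3x=2 ⇒ x=2/(-1/3)=-6.0000
Confirm numerically:
  x=-3.260: |R|=0.56230 <1
  x=-3.215: |R|=0.55189 <1
  x=-2.595: |R|=0.39142 <1
  x=-6.289: |R|=1.03111 >1
  x=-6.264: |R|=1.02850 >1
  x=-6.174: |R|=1.01897 >1
So |R|<1 on (-6.0000, 0).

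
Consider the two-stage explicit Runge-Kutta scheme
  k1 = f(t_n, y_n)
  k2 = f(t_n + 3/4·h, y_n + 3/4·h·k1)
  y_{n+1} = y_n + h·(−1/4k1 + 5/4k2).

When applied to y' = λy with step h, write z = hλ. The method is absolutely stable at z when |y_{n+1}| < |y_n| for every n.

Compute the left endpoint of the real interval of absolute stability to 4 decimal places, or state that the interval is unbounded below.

z* = -1.0667.

On y'=λy, z=hλ:
  k1=λy_n ⇒ h·k1=z·y_n;  k2=λ(1+3/4z)y_n ⇒ h·k2=z(1+3/4z)y_n
  y_{n+1}/y_n = 1 − 1/4z + 5/4z(1+3/4z) = 1 + z + 15/16z²
  so R(z) = 1 + z + 15/16z².

Find x<0 with |R(x)|<1.
x=-0.83: |R|=0.8158
R=1: x+15/16x²=0 ⇒ x=−16/15=-1.0667; min R=1−1/(4·15/16)=0.7333>−1
Confirm numerically:
  x=-0.766: |R|=0.78408 <1
  x=-0.747: |R|=0.77613 <1
  x=-0.519: |R|=0.73353 <1
  x=-0.486: |R|=0.73543 <1
  x=-1.612: |R|=1.82414 >1
  x=-1.135: |R|=1.07271 >1
  x=-1.122: |R|=1.05820 >1
Interval (-1.0667, 0).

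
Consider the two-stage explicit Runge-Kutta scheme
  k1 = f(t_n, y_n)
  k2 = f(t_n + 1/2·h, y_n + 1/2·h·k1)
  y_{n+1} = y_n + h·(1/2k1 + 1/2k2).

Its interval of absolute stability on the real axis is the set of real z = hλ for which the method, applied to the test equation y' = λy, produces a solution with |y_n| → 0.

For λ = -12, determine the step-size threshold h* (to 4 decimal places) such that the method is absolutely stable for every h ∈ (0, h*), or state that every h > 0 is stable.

Test eqn y'=λy, z=hλ:
  k1=λy_n ⇒ h·k1=z·y_n;  k2=λ(1+1/2z)y_n ⇒ h·k2=z(1+1/2z)y_n
  y_{n+1}/y_n = 1 + 1/2z + 1/2z(1+1/2z) = 1 + z + 1/4z²
  ⇒ R(z) = 1 + z + 1/4z².

Need |R(x)|<1, x<0.
x=-1.56: |R|=0.0484
R=1: x+1/4x²=0 ⇒ x=−4=-4.0000; min R=1−1/(4·1/4)=0.0000>−1
Confirm numerically:
  x=-3.324: |R|=0.43824 <1
  x=-2.842: |R|=0.17724 <1
  x=-1.909: |R|=0.00207 <1
  x=-4.405: |R|=1.44601 >1
  x=-4.345: |R|=1.37476 >1
  x=-4.071: |R|=1.07226 >1
Interval (-4.0000, 0).

(-4.0000,0); λ=-12 ⇒ h* = (4)/12 = 0.3333.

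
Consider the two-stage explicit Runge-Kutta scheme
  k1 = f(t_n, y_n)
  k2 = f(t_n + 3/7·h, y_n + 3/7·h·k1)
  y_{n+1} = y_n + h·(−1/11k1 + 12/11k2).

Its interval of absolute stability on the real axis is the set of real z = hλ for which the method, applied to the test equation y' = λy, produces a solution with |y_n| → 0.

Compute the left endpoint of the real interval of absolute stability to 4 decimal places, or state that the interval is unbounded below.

z* = -2.1389.

Set f=λy, z=hλ:
  k1=λy_n ⇒ h·k1=z·y_n;  k2=λ(1+3/7z)y_n ⇒ h·k2=z(1+3/7z)y_n
  y_{n+1}/y_n = 1 − 1/11z + 12/11z(1+3/7z) = 1 + z + 36/77z²
  so R(z) = 1 + z + 36/77z².

Find x<0 with |R(x)|<1.
x=-1.63: |R|=0.6122
R=1: x+36/77x²=0 ⇒ x=−77/36=-2.1389; min R=1−1/(4·36/77)=0.4653>−1
Confirm numerically:
  x=-2.002: |R|=0.87187 <1
  x=-1.957: |R|=0.83358 <1
  x=-1.377: |R|=0.50950 <1
  x=-1.085: |R|=0.46539 <1
  x=-2.246: |R|=1.11248 >1
  x=-2.209: |R|=1.07241 >1
Interval (-2.1389, 0).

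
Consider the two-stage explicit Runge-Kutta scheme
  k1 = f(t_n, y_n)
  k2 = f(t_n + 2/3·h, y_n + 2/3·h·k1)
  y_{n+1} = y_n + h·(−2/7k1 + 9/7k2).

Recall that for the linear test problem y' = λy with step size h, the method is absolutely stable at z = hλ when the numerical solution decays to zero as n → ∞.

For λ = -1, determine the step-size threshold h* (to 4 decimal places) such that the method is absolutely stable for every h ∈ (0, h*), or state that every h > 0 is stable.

On y'=λy, z=hλ:
  k1=λy_n ⇒ h·k1=z·y_n;  k2=λ(1+2/3z)y_n ⇒ h·k2=z(1+2/3z)y_n
  y_{n+1}/y_n = 1 − 2/7z + 9/7z(1+2/3z) = 1 + z + 6/7z²
  ⇒ R(z) = 1 + z + 6/7z².

Need |R(x)|<1, x<0.
x=-0.91: |R|=0.7998
R=1: x+6/7x²=0 ⇒ x=−7/6=-1.1667; min R=1−1/(4·6/7)=0.7083>−1
Confirm numerically:
  x=-1.016: |R|=0.86879 <1
  x=-0.573: |R|=0.70842 <1
  x=-0.475: |R|=0.71839 <1
  x=-1.695: |R|=1.76759 >1
  x=-1.233: |R|=1.07010 >1
So |R|<1 on (-1.1667, 0).

(-1.1667,0); λ=-1 ⇒ h* = (7/6)/1 = 1.1667.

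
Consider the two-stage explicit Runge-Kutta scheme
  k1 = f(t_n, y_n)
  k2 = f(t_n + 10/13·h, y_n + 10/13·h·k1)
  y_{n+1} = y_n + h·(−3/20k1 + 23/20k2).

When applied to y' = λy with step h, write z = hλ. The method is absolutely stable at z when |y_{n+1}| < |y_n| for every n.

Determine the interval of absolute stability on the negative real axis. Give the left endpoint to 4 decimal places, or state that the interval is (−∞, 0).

z∈(-1.1304,0).

With y'=λy (z=hλ):
  k1=λy_n ⇒ h·k1=z·y_n;  k2=λ(1+10/13z)y_n ⇒ h·k2=z(1+10/13z)y_n
  y_{n+1}/y_n = 1 − 3/20z + 23/20z(1+10/13z) = 1 + z + 23/26z²
  R(z) = 1 + z + 23/26z².

Find x<0 with |R(x)|<1.
x=-1.19: |R|=1.0627
R=1: x+23/26x²=0 ⇒ x=−26/23=-1.1304; min R=1−1/(4·23/26)=0.7174>−1
Confirm numerically:
  x=-0.973: |R|=0.86449 <1
  x=-0.904: |R|=0.81892 <1
  x=-0.738: |R|=0.74380 <1
  x=-0.520: |R|=0.71920 <1
  x=-1.613: |R|=1.68856 >1
  x=-1.539: |R|=1.55623 >1
So |R|<1 on (-1.1304, 0).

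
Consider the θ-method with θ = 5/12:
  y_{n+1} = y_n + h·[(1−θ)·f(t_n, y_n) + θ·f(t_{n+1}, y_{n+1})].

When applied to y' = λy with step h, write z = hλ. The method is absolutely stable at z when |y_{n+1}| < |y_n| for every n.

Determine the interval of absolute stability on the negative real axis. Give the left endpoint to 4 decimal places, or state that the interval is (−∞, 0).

On y'=λy, z=hλ:
  y_{n+1} = y_n + z·[7/12·y_n + 5/12·y_{n+1}] ⇒ (1 − 5/12z)y_{n+1} = (1 + 7/12z)y_n
  Hence R(z) = (1 + 7/12z)/(1 − 5/12z).

Boundary: |R(x)|=1, x<0.
x=-1.71: |R|=0.0015
R=−1: 1+7/12x = −1+5/12x ⇒ -1/6x=2 ⇒ x=2/(-1/6)=-12.0000
Confirm numerically:
  x=-11.512: |R|=0.98597 <1
  x=-7.979: |R|=0.84503 <1
  x=-6.023: |R|=0.71616 <1
  x=-12.582: |R|=1.01554 >1
  x=-12.100: |R|=1.00276 >1
So |R|<1 on (-12.0000, 0).

z∈(-12.0000,0).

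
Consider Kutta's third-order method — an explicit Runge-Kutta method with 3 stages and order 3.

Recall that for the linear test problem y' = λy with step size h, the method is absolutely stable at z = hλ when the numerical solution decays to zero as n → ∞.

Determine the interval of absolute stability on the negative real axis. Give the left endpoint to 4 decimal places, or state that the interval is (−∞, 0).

(-2.5127, 0).

Set f=λy, z=hλ:
  order 3, 3-stage ⇒ R(z)=1+z+z^2/2+z^3/6
  (e.g. R(-1.57)=0.01747, |R|=0.01747)

Need |R(x)|<1, x<0.
x=-1.57: |R|=0.0175
|R(-2.74)|=1.4147 |R(-2.08)|=0.4166 |R(-2)|=0.3333
Bisect:
  x_lo=-3.2037 |R|=2.5522  x_hi=-0.2405 |R|=0.7861
  mid=-1.72209 |R|=0.09046 →hi
  mid=-2.46290 |R|=0.91991 →hi
  mid=-2.83331 |R|=1.61028 →lo
  mid=-2.64810 |R|=1.23683 →lo
  mid=-2.55550 |R|=1.07170 →lo
  mid=-2.50920 |R|=0.99418 →hi
  mid=-2.53235 |R|=1.03253 →lo
  ...
  [-2.51282,-2.51264] ⇒ x*=-2.5127
So |R|<1 on (-2.5127, 0).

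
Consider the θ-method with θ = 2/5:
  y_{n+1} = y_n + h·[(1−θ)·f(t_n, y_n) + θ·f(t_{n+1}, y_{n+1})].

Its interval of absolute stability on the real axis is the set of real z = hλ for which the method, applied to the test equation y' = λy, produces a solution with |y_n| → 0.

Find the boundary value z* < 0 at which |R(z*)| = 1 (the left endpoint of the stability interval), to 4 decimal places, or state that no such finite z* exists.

left endpoint -10.0000.

With y'=λy (z=hλ):
  y_{n+1} = y_n + z·[3/5·y_n + 2/5·y_{n+1}] ⇒ (1 − 2/5z)y_{n+1} = (1 + 3/5z)y_n
  R(z) = (1 + 3/5z)/(1 − 2/5z).

Find x<0 with |R(x)|<1.
x=-1.57: |R|=0.0356
R=−1: 1+3/5x = −1+2/5x ⇒ -1/5x=2 ⇒ x=2/(-1/5)=-10.0000
Confirm numerically:
  x=-8.978: |R|=0.95548 <1
  x=-8.882: |R|=0.95089 <1
  x=-8.222: |R|=0.91709 <1
  x=-7.448: |R|=0.87173 <1
  x=-10.566: |R|=1.02166 >1
  x=-10.380: |R|=1.01475 >1
  x=-10.183: |R|=1.00721 >1
Interval (-10.0000, 0).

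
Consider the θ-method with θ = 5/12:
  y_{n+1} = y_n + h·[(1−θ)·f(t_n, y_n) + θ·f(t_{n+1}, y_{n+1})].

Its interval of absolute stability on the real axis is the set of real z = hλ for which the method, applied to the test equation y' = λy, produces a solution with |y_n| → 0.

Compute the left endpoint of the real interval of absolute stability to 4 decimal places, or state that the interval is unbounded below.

z* = -12.0000.

On y'=λy, z=hλ:
  y_{n+1} = y_n + z·[7/12·y_n + 5/12·y_{n+1}] ⇒ (1 − 5/12z)y_{n+1} = (1 + 7/12z)y_n
  Hence R(z) = (1 + 7/12z)/(1 − 5/12z).

Need |R(x)|<1, x<0.
x=-1.06: |R|=0.2647
R=−1: 1+7/12x = −1+5/12x ⇒ -1/6x=2 ⇒ x=2/(-1/6)=-12.0000
Confirm numerically:
  x=-6.419: |R|=0.74686 <1
  x=-4.930: |R|=0.61419 <1
  x=-4.833: |R|=0.60365 <1
  x=-12.566: |R|=1.01513 >1
  x=-12.434: |R|=1.01170 >1
Interval (-12.0000, 0).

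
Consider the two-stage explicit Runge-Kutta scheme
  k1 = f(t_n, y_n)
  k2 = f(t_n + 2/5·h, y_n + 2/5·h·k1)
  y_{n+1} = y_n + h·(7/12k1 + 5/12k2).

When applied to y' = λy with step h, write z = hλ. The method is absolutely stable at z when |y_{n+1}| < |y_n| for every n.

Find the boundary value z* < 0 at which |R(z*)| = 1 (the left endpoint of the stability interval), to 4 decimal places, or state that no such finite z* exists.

z* = -6.0000.

With y'=λy (z=hλ):
  k1=λy_n ⇒ h·k1=z·y_n;  k2=λ(1+2/5z)y_n ⇒ h·k2=z(1+2/5z)y_n
  y_{n+1}/y_n = 1 + 7/12z + 5/12z(1+2/5z) = 1 + z + 1/6z²
  R(z) = 1 + z + 1/6z².

Solve |R(x)|<1 on ℝ⁻.
x=-0.98: |R|=0.1801
R=1: x+1/6x²=0 ⇒ x=−6=-6.0000; min R=1−1/(4·1/6)=-0.5000>−1
Confirm numerically:
  x=-5.921: |R|=0.92204 <1
  x=-3.625: |R|=0.43490 <1
  x=-2.937: |R|=0.49934 <1
  x=-2.756: |R|=0.49008 <1
  x=-6.369: |R|=1.39169 >1
  x=-6.202: |R|=1.20880 >1
Interval (-6.0000, 0).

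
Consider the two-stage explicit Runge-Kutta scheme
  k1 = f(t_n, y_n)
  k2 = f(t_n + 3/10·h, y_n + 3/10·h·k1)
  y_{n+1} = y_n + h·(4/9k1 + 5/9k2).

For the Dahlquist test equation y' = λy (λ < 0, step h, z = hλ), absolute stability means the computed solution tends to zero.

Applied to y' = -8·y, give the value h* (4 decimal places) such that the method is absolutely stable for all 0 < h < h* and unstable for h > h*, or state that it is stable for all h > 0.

On y'=λy, z=hλ:
  k1=λy_n ⇒ h·k1=z·y_n;  k2=λ(1+3/10z)y_n ⇒ h·k2=z(1+3/10z)y_n
  y_{n+1}/y_n = 1 + 4/9z + 5/9z(1+3/10z) = 1 + z + 1/6z²
  ⇒ R(z) = 1 + z + 1/6z².

Solve |R(x)|<1 on ℝ⁻.
x=-0.77: |R|=0.3288
R=1: x+1/6x²=0 ⇒ x=−6=-6.0000; min R=1−1/(4·1/6)=-0.5000>−1
Confirm numerically:
  x=-5.847: |R|=0.85090 <1
  x=-5.577: |R|=0.60682 <1
  x=-4.293: |R|=0.22136 <1
  x=-3.701: |R|=0.41810 <1
  x=-6.477: |R|=1.51492 >1
  x=-6.402: |R|=1.42893 >1
Stable set (-6.0000, 0).

(-6.0000,0); λ=-8 ⇒ h* = (6)/8 = 0.7500.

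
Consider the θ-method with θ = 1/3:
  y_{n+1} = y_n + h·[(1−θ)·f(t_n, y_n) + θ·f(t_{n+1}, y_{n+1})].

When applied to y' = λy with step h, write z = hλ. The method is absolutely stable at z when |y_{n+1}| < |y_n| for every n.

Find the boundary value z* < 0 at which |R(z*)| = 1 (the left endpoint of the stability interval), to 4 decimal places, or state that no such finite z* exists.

left endpoint -6.0000.

With y'=λy (z=hλ):
  y_{n+1} = y_n + z·[2/3·y_n + 1/3·y_{n+1}] ⇒ (1 − 1/3z)y_{n+1} = (1 + 2/3z)y_n
  ⇒ R(z) = (1 + 2/3z)/(1 − 1/3z).

Find x<0 with |R(x)|<1.
x=-0.71: |R|=0.4259
R=−1: 1+2/3x = −1+1/3x ⇒ -1/3x=2 ⇒ x=2/(-1/3)=-6.0000
Confirm numerically:
  x=-3.652: |R|=0.64702 <1
  x=-3.562: |R|=0.62847 <1
  x=-2.483: |R|=0.35856 <1
  x=-6.383: |R|=1.04082 >1
  x=-6.202: |R|=1.02195 >1
So |R|<1 on (-6.0000, 0).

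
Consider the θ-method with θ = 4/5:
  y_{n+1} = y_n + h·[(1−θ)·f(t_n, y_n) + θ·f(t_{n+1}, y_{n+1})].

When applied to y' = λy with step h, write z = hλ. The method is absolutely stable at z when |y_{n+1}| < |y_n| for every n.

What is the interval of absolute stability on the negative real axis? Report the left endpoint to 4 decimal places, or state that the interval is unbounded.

Test eqn y'=λy, z=hλ:
  y_{n+1} = y_n + z·[1/5·y_n + 4/5·y_{n+1}] ⇒ (1 − 4/5z)y_{n+1} = (1 + 1/5z)y_n
  Hence R(z) = (1 + 1/5z)/(1 − 4/5z).

Need |R(x)|<1, x<0.
x=-1.5: |R|=0.3182
x=-2: |R|=0.2308
x=-10: |R|=0.1111
x=-100: |R|=0.2346
θ=4/5≥1/2 ⇒ |1+1/5x|<|1−4/5x| ∀x<0 ⇒ interval (−∞,0).

unbounded; (−∞, 0).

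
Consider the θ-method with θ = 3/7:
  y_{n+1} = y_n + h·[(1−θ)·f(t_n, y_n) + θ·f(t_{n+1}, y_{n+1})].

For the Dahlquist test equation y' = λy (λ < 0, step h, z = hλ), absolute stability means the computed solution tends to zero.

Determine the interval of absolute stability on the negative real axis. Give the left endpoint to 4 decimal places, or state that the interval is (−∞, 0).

z∈(-14.0000,0).

Test eqn y'=λy, z=hλ:
  y_{n+1} = y_n + z·[4/7·y_n + 3/7·y_{n+1}] ⇒ (1 − 3/7z)y_{n+1} = (1 + 4/7z)y_n
  Hence R(z) = (1 + 4/7z)/(1 − 3/7z).

Find x<0 with |R(x)|<1.
x=-1.2: |R|=0.2075
R=−1: 1+4/7x = −1+3/7x ⇒ -1/7x=2 ⇒ x=2/(-1/7)=-14.0000
Confirm numerically:
  x=-13.937: |R|=0.99871 <1
  x=-13.619: |R|=0.99204 <1
  x=-11.883: |R|=0.95036 <1
  x=-7.601: |R|=0.78529 <1
  x=-14.427: |R|=1.00849 >1
  x=-14.182: |R|=1.00367 >1
Interval (-14.0000, 0).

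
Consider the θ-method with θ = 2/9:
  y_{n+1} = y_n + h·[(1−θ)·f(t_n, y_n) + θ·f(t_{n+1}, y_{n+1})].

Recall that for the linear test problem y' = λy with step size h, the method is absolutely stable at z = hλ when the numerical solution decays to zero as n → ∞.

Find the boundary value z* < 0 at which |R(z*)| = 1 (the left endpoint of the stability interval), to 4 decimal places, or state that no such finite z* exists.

z* = -3.6000.

On y'=λy, z=hλ:
  y_{n+1} = y_n + z·[7/9·y_n + 2/9·y_{n+1}] ⇒ (1 − 2/9z)y_{n+1} = (1 + 7/9z)y_n
  ⇒ R(z) = (1 + 7/9z)/(1 − 2/9z).

Find x<0 with |R(x)|<1.
x=-1.02: |R|=0.1685
R=−1: 1+7/9x = −1+2/9x ⇒ -5/9x=2 ⇒ x=2/(-5/9)=-3.6000
Confirm numerically:
  x=-3.114: |R|=0.84043 <1
  x=-2.880: |R|=0.75610 <1
  x=-2.720: |R|=0.69529 <1
  x=-1.572: |R|=0.16502 <1
  x=-4.126: |R|=1.15245 >1
  x=-3.728: |R|=1.03889 >1
Stable set (-3.6000, 0).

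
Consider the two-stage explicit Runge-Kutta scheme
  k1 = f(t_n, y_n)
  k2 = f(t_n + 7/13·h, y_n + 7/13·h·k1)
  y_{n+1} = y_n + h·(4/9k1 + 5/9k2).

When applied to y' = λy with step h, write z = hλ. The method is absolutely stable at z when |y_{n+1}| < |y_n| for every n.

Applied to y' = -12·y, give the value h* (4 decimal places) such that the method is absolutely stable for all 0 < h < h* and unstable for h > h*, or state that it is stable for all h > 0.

On y'=λy, z=hλ:
  k1=λy_n ⇒ h·k1=z·y_n;  k2=λ(1+7/13z)y_n ⇒ h·k2=z(1+7/13z)y_n
  y_{n+1}/y_n = 1 + 4/9z + 5/9z(1+7/13z) = 1 + z + 35/117z²
  Hence R(z) = 1 + z + 35/117z².

Find x<0 with |R(x)|<1.
x=-0.4: |R|=0.6479
R=1: x+35/117x²=0 ⇒ x=−117/35=-3.3429; min R=1−1/(4·35/117)=0.1643>−1
Confirm numerically:
  x=-3.189: |R|=0.85322 <1
  x=-2.376: |R|=0.31279 <1
  x=-2.060: |R|=0.20945 <1
  x=-1.508: |R|=0.17228 <1
  x=-3.730: |R|=1.43198 >1
  x=-3.503: |R|=1.16781 >1
  x=-3.403: |R|=1.06122 >1
So |R|<1 on (-3.3429, 0).

(-3.3429,0); λ=-12 ⇒ h* = (117/35)/12 = 0.2786.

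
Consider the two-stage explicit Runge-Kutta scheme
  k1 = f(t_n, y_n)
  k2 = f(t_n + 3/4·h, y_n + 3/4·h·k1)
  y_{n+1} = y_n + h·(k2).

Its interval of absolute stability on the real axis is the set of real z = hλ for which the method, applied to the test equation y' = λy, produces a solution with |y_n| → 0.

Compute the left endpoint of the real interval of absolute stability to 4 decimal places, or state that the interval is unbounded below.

On y'=λy, z=hλ:
  k1=λy_n ⇒ h·k1=z·y_n;  k2=λ(1+3/4z)y_n ⇒ h·k2=z(1+3/4z)y_n
  y_{n+1}/y_n = 1 + z(1+3/4z) = 1 + z + 3/4z²
  R(z) = 1 + z + 3/4z².

Find x<0 with |R(x)|<1.
x=-0.68: |R|=0.6668
R=1: x+3/4x²=0 ⇒ x=−4/3=-1.3333; min R=1−1/(4·3/4)=0.6667>−1
Confirm numerically:
  x=-0.734: |R|=0.67007 <1
  x=-0.704: |R|=0.66771 <1
  x=-0.623: |R|=0.66810 <1
  x=-1.881: |R|=1.77262 >1
  x=-1.758: |R|=1.55992 >1
So |R|<1 on (-1.3333, 0).

left endpoint -1.3333.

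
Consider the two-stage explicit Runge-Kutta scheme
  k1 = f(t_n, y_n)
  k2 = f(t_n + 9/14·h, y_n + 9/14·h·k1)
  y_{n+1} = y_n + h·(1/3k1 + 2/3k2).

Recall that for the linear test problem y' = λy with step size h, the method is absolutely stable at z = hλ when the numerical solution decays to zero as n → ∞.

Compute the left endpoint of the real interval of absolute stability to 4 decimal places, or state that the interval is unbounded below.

z* = -2.3333.

With y'=λy (z=hλ):
  k1=λy_n ⇒ h·k1=z·y_n;  k2=λ(1+9/14z)y_n ⇒ h·k2=z(1+9/14z)y_n
  y_{n+1}/y_n = 1 + 1/3z + 2/3z(1+9/14z) = 1 + z + 3/7z²
  R(z) = 1 + z + 3/7z².

Solve |R(x)|<1 on ℝ⁻.
x=-0.49: |R|=0.6129
R=1: x+3/7x²=0 ⇒ x=−7/3=-2.3333; min R=1−1/(4·3/7)=0.4167>−1
Confirm numerically:
  x=-2.302: |R|=0.96909 <1
  x=-2.163: |R|=0.84210 <1
  x=-1.605: |R|=0.49901 <1
  x=-1.035: |R|=0.42410 <1
  x=-2.764: |R|=1.51016 >1
  x=-2.730: |R|=1.46410 >1
  x=-2.595: |R|=1.29101 >1
Interval (-2.3333, 0).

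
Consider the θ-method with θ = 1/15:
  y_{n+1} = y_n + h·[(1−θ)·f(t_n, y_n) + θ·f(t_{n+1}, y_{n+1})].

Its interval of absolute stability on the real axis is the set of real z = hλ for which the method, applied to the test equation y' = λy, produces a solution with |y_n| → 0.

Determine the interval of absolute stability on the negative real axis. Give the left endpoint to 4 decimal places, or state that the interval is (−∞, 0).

On y'=λy, z=hλ:
  y_{n+1} = y_n + z·[14/15·y_n + 1/15·y_{n+1}] ⇒ (1 − 1/15z)y_{n+1} = (1 + 14/15z)y_n
  R(z) = (1 + 14/15z)/(1 − 1/15z).

Need |R(x)|<1, x<0.
x=-1.57: |R|=0.4212
R=−1: 1+14/15x = −1+1/15x ⇒ -13/15x=2 ⇒ x=2/(-13/15)=-2.3077
Confirm numerically:
  x=-1.939: |R|=0.71704 <1
  x=-1.770: |R|=0.58318 <1
  x=-1.321: |R|=0.21408 <1
  x=-1.247: |R|=0.15129 <1
  x=-2.745: |R|=1.32037 >1
  x=-2.740: |R|=1.31680 >1
  x=-2.464: |R|=1.11635 >1
So |R|<1 on (-2.3077, 0).

(-2.3077, 0).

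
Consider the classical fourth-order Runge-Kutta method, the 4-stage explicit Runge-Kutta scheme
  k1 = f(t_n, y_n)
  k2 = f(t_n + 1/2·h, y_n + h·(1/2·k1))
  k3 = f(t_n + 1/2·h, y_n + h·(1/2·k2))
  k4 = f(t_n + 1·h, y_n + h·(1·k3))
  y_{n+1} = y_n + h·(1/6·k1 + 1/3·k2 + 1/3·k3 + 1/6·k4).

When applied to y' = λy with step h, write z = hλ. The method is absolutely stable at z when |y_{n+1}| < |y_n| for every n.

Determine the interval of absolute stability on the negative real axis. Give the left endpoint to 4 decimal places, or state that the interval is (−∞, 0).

On y'=λy, z=hλ:
  order 4, 4-stage ⇒ R(z)=1+z+z^2/2+z^3/6+z^4/24
  (e.g. R(-1.06)=0.35590, |R|=0.35590)

Boundary: |R(x)|=1, x<0.
x=-1.06: |R|=0.3559
|R(-2.81)|=1.0379 |R(-0.88)|=0.4186 |R(-0.76)|=0.4695
Bisect:
  x_lo=-3.4677 |R|=2.6199  x_hi=-0.2569 |R|=0.7735
  mid=-1.86228 |R|=0.29649 →hi
  mid=-2.66499 |R|=0.83326 →hi
  mid=-3.06634 |R|=1.51329 →lo
  mid=-2.86567 |R|=1.12810 →lo
  mid=-2.76533 |R|=0.97031 →hi
  mid=-2.81550 |R|=1.04650 →lo
  mid=-2.79041 |R|=1.00775 →lo
  mid=-2.77787 |R|=0.98887 →hi
  mid=-2.78414 |R|=0.99827 →hi
  mid=-2.78728 |R|=1.00300 →lo
  ...
  [-2.78532,-2.78512] ⇒ x*=-2.7853
So |R|<1 on (-2.7853, 0).

z∈(-2.7853,0).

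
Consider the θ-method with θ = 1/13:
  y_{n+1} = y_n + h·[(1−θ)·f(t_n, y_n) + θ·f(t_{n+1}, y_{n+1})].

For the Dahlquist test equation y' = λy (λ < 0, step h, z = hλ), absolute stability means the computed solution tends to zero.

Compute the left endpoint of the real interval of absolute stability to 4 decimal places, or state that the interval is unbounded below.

Set f=λy, z=hλ:
  y_{n+1} = y_n + z·[12/13·y_n + 1/13·y_{n+1}] ⇒ (1 − 1/13z)y_{n+1} = (1 + 12/13z)y_n
  R(z) = (1 + 12/13z)/(1 − 1/13z).

Boundary: |R(x)|=1, x<0.
x=-1.16: |R|=0.0650
R=−1: 1+12/13x = −1+1/13x ⇒ -11/13x=2 ⇒ x=2/(-11/13)=-2.3636
Confirm numerically:
  x=-2.223: |R|=0.89838 <1
  x=-2.186: |R|=0.87133 <1
  x=-2.057: |R|=0.77598 <1
  x=-1.148: |R|=0.05485 <1
  x=-2.809: |R|=1.30989 >1
  x=-2.613: |R|=1.17569 >1
  x=-2.421: |R|=1.04092 >1
So |R|<1 on (-2.3636, 0).

left endpoint -2.3636.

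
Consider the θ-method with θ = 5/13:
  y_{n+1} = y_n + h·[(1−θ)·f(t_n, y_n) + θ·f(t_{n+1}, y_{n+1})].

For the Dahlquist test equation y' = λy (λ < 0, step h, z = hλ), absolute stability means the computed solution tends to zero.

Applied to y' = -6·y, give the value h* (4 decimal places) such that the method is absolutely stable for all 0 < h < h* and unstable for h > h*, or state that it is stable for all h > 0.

(-8.6667,0); λ=-6 ⇒ h* = (26/3)/6 = 1.4444.

With y'=λy (z=hλ):
  y_{n+1} = y_n + z·[8/13·y_n + 5/13·y_{n+1}] ⇒ (1 − 5/13z)y_{n+1} = (1 + 8/13z)y_n
  R(z) = (1 + 8/13z)/(1 − 5/13z).

Solve |R(x)|<1 on ℝ⁻.
x=-1.55: |R|=0.0289
R=−1: 1+8/13x = −1+5/13x ⇒ -3/13x=2 ⇒ x=2/(-3/13)=-8.6667
Confirm numerically:
  x=-6.191: |R|=0.83103 <1
  x=-5.518: |R|=0.76728 <1
  x=-4.327: |R|=0.62411 <1
  x=-4.201: |R|=0.60603 <1
  x=-9.076: |R|=1.02103 >1
  x=-8.968: |R|=1.01563 >1
Stable set (-8.6667, 0).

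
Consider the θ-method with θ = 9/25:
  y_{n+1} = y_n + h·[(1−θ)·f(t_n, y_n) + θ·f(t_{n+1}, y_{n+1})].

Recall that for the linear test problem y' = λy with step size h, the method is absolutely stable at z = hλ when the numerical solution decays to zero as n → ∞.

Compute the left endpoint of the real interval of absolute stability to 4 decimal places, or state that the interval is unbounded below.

z* = -7.1429.

Test eqn y'=λy, z=hλ:
  y_{n+1} = y_n + z·[16/25·y_n + 9/25·y_{n+1}] ⇒ (1 − 9/25z)y_{n+1} = (1 + 16/25z)y_n
  ⇒ R(z) = (1 + 16/25z)/(1 − 9/25z).

Need |R(x)|<1, x<0.
x=-1.36: |R|=0.0870
R=−1: 1+16/25x = −1+9/25x ⇒ -7/25x=2 ⇒ x=2/(-7/25)=-7.1429
Confirm numerically:
  x=-4.726: |R|=0.74949 <1
  x=-3.199: |R|=0.48677 <1
  x=-2.911: |R|=0.42141 <1
  x=-7.332: |R|=1.01455 >1
  x=-7.210: |R|=1.00523 >1
Interval (-7.1429, 0).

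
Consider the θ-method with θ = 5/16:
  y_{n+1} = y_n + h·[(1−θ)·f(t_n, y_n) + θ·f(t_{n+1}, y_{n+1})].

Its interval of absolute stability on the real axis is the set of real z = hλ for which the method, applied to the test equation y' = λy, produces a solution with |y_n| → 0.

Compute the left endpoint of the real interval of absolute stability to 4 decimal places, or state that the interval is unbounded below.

left endpoint -5.3333.

With y'=λy (z=hλ):
  y_{n+1} = y_n + z·[11/16·y_n + 5/16·y_{n+1}] ⇒ (1 − 5/16z)y_{n+1} = (1 + 11/16z)y_n
  R(z) = (1 + 11/16z)/(1 − 5/16z).

Solve |R(x)|<1 on ℝ⁻.
x=-0.96: |R|=0.2615
R=−1: 1+11/16x = −1+5/16x ⇒ -3/8x=2 ⇒ x=2/(-3/8)=-5.3333
Confirm numerically:
  x=-4.809: |R|=0.92144 <1
  x=-3.987: |R|=0.77521 <1
  x=-3.787: |R|=0.73442 <1
  x=-3.156: |R|=0.58892 <1
  x=-5.888: |R|=1.07324 >1
  x=-5.712: |R|=1.05099 >1
  x=-5.585: |R|=1.03438 >1
Interval (-5.3333, 0).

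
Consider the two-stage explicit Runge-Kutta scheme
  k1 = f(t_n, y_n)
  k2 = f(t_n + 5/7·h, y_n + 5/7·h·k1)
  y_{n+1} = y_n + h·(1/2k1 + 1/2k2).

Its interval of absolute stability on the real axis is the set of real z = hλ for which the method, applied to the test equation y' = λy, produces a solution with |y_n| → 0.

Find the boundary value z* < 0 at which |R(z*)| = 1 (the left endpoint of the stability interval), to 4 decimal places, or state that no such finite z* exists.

left endpoint -2.8000.

On y'=λy, z=hλ:
  k1=λy_n ⇒ h·k1=z·y_n;  k2=λ(1+5/7z)y_n ⇒ h·k2=z(1+5/7z)y_n
  y_{n+1}/y_n = 1 + 1/2z + 1/2z(1+5/7z) = 1 + z + 5/14z²
  ⇒ R(z) = 1 + z + 5/14z².

Need |R(x)|<1, x<0.
x=-1.55: |R|=0.3080
R=1: x+5/14x²=0 ⇒ x=−14/5=-2.8000; min R=1−1/(4·5/14)=0.3000>−1
Confirm numerically:
  x=-2.434: |R|=0.68184 <1
  x=-2.196: |R|=0.52629 <1
  x=-1.576: |R|=0.31106 <1
  x=-1.150: |R|=0.32232 <1
  x=-3.324: |R|=1.62206 >1
  x=-3.038: |R|=1.25823 >1
  x=-2.992: |R|=1.20517 >1
So |R|<1 on (-2.8000, 0).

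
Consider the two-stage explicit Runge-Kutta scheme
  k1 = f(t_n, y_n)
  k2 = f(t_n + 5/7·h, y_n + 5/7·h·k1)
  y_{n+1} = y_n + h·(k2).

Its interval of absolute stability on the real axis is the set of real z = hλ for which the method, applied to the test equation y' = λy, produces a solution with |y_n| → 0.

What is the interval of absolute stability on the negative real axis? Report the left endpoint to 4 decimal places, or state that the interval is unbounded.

(-1.4000, 0).

With y'=λy (z=hλ):
  k1=λy_n ⇒ h·k1=z·y_n;  k2=λ(1+5/7z)y_n ⇒ h·k2=z(1+5/7z)y_n
  y_{n+1}/y_n = 1 + z(1+5/7z) = 1 + z + 5/7z²
  so R(z) = 1 + z + 5/7z².

Solve |R(x)|<1 on ℝ⁻.
x=-0.59: |R|=0.6586
R=1: x+5/7x²=0 ⇒ x=−7/5=-1.4000; min R=1−1/(4·5/7)=0.6500>−1
Confirm numerically:
  x=-1.303: |R|=0.90972 <1
  x=-1.117: |R|=0.77421 <1
  x=-1.060: |R|=0.74257 <1
  x=-1.022: |R|=0.72406 <1
  x=-1.681: |R|=1.33740 >1
  x=-1.501: |R|=1.10829 >1
So |R|<1 on (-1.4000, 0).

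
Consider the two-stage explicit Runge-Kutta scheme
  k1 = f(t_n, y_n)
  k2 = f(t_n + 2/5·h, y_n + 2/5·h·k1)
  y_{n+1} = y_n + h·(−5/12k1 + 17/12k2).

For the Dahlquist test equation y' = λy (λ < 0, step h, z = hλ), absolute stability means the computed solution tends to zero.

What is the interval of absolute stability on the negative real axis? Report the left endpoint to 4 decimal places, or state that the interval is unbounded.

With y'=λy (z=hλ):
  k1=λy_n ⇒ h·k1=z·y_n;  k2=λ(1+2/5z)y_n ⇒ h·k2=z(1+2/5z)y_n
  y_{n+1}/y_n = 1 − 5/12z + 17/12z(1+2/5z) = 1 + z + 17/30z²
  Hence R(z) = 1 + z + 17/30z².

Solve |R(x)|<1 on ℝ⁻.
x=-1.07: |R|=0.5788
R=1: x+17/30x²=0 ⇒ x=−30/17=-1.7647; min R=1−1/(4·17/30)=0.5588>−1
Confirm numerically:
  x=-1.551: |R|=0.81217 <1
  x=-1.379: |R|=0.69860 <1
  x=-1.122: |R|=0.59137 <1
  x=-2.309: |R|=1.71217 >1
  x=-2.130: |R|=1.44091 >1
  x=-1.845: |R|=1.08395 >1
Interval (-1.7647, 0).

z∈(-1.7647,0).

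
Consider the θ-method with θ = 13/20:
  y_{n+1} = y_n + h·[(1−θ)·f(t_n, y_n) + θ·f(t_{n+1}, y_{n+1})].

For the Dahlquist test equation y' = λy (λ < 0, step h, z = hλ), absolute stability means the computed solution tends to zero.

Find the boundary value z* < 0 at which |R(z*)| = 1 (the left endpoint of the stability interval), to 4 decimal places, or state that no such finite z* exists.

interval (−∞, 0).

Set f=λy, z=hλ:
  y_{n+1} = y_n + z·[7/20·y_n + 13/20·y_{n+1}] ⇒ (1 − 13/20z)y_{n+1} = (1 + 7/20z)y_n
  R(z) = (1 + 7/20z)/(1 − 13/20z).

Find x<0 with |R(x)|<1.
x=-1.38: |R|=0.2725
x=-2: |R|=0.1304
x=-10: |R|=0.3333
x=-100: |R|=0.5152
θ=13/20≥1/2 ⇒ |1+7/20x|<|1−13/20x| ∀x<0 ⇒ unbounded interval.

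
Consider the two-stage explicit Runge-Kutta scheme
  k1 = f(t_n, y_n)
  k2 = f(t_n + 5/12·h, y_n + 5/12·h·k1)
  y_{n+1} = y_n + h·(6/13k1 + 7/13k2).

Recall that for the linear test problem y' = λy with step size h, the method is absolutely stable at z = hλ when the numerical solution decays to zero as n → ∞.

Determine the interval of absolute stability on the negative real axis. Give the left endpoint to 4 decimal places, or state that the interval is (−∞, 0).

(-4.4571, 0).

With y'=λy (z=hλ):
  k1=λy_n ⇒ h·k1=z·y_n;  k2=λ(1+5/12z)y_n ⇒ h·k2=z(1+5/12z)y_n
  y_{n+1}/y_n = 1 + 6/13z + 7/13z(1+5/12z) = 1 + z + 35/156z²
  Hence R(z) = 1 + z + 35/156z².

Need |R(x)|<1, x<0.
x=-1.71: |R|=0.0540
R=1: x+35/156x²=0 ⇒ x=−156/35=-4.4571; min R=1−1/(4·35/156)=-0.1143>−1
Confirm numerically:
  x=-4.074: |R|=0.64979 <1
  x=-2.120: |R|=0.11164 <1
  x=-1.939: |R|=0.09547 <1
  x=-4.809: |R|=1.37963 >1
  x=-4.680: |R|=1.23400 >1
Interval (-4.4571, 0).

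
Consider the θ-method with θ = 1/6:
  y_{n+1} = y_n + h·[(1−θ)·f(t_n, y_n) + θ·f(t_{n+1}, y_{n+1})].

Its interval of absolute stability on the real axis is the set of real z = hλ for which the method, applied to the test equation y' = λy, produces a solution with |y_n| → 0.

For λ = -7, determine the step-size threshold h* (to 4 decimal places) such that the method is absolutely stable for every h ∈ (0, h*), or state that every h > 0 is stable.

Set f=λy, z=hλ:
  y_{n+1} = y_n + z·[5/6·y_n + 1/6·y_{n+1}] ⇒ (1 − 1/6z)y_{n+1} = (1 + 5/6z)y_n
  R(z) = (1 + 5/6z)/(1 − 1/6z).

Solve |R(x)|<1 on ℝ⁻.
x=-0.39: |R|=0.6338
R=−1: 1+5/6x = −1+1/6x ⇒ -2/3x=2 ⇒ x=2/(-2/3)=-3.0000
Confirm numerically:
  x=-2.269: |R|=0.64639 <1
  x=-1.766: |R|=0.36441 <1
  x=-1.717: |R|=0.33497 <1
  x=-1.676: |R|=0.31006 <1
  x=-3.481: |R|=1.20293 >1
  x=-3.123: |R|=1.05393 >1
Interval (-3.0000, 0).

(-3.0000,0); λ=-7 ⇒ h* = (3)/7 = 0.4286.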